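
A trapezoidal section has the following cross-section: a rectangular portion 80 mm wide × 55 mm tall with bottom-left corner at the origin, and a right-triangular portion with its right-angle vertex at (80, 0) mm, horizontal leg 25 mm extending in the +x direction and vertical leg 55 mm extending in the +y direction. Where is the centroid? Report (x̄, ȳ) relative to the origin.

rectangular portion: A = 80 × 55 = 4400.00, centroid at (40.00, 27.50).
triangular portion: A = ½·25·55 = 687.50, centroid at (88.33, 18.33).
ΣA = 5087.50 mm²
ΣAx̄ = (4400.00)(40.00) + (687.50)(88.33) = 236729.17 mm³
ΣAȳ = (4400.00)(27.50) + (687.50)(18.33) = 133604.17 mm³
x̄ = 236729.17 / 5087.50 = 46.53 mm
ȳ = 133604.17 / 5087.50 = 26.26 mm

x̄ = 46.53 mm, ȳ = 26.26 mm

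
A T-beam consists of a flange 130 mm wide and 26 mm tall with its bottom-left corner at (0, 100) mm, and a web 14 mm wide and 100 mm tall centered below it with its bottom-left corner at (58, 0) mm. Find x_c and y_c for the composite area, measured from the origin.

x_c = 65.00 mm, y_c = 94.55 mm

web: A = 14 × 100 = 1400.00, centroid at (65.00, 50.00).
flange: A = 130 × 26 = 3380.00, centroid at (65.00, 113.00).
ΣA = 4780.00 mm²
ΣAx_c = (1400.00)(65.00) + (3380.00)(65.00) = 310700.00 mm³
ΣAy_c = (1400.00)(50.00) + (3380.00)(113.00) = 451940.00 mm³
x_c = 310700.00 / 4780.00 = 65.00 mm
y_c = 451940.00 / 4780.00 = 94.55 mm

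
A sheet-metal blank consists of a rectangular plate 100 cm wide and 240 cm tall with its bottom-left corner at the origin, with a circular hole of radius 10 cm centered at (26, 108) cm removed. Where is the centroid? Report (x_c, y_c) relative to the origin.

plate: A = 100 × 240 = 24000.00, centroid at (50.00, 120.00).
hole: A = −π·10² = -314.16, centroid at (26.00, 108.00).
ΣA = 23685.84 cm²
ΣAx_c = (24000.00)(50.00) + (-314.16)(26.00) = 1191831.86 cm³
ΣAy_c = (24000.00)(120.00) + (-314.16)(108.00) = 2846070.80 cm³
x_c = 1191831.86 / 23685.84 = 50.32 cm
y_c = 2846070.80 / 23685.84 = 120.16 cm

x_c = 50.32 cm, y_c = 120.16 cm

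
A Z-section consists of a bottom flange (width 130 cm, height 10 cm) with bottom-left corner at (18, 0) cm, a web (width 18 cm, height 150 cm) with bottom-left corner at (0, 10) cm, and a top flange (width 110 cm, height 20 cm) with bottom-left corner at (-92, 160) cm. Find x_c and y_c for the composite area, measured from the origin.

x_c = 8.19 cm, y_c = 98.39 cm

bottom flange: A = 130 × 10 = 1300.00, centroid at (83.00, 5.00).
web: A = 18 × 150 = 2700.00, centroid at (9.00, 85.00).
top flange: A = 110 × 20 = 2200.00, centroid at (-37.00, 170.00).
ΣA = 6200.00 cm²
ΣAx_c = (1300.00)(83.00) + (2700.00)(9.00) + (2200.00)(-37.00) = 50800.00 cm³
ΣAy_c = (1300.00)(5.00) + (2700.00)(85.00) + (2200.00)(170.00) = 610000.00 cm³
x_c = 50800.00 / 6200.00 = 8.19 cm
y_c = 610000.00 / 6200.00 = 98.39 cm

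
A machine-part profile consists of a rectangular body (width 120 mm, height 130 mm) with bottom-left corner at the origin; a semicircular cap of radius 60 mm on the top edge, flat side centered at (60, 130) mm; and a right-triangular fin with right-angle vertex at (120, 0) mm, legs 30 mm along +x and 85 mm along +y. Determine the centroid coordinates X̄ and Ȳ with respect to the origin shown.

X̄ = 63.96 mm, Ȳ = 85.63 mm

rectangular body: A = 120 × 130 = 15600.00, centroid at (60.00, 65.00).
semicircular top: A = ½π·60² = 5654.87, centroid at (60.00, 155.46).
triangular fin: A = ½·30·85 = 1275.00, centroid at (130.00, 28.33).
ΣA = 22529.87 mm², ΣAX̄ = 1441042.01 mm³, ΣAȲ = 1929257.68 mm³.
X̄ = 1441042.01/22529.87 = 63.96 mm; Ȳ = 1929257.68/22529.87 = 85.63 mm.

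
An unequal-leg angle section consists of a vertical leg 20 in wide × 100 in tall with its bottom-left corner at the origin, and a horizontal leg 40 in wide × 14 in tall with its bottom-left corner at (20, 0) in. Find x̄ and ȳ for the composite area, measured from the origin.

x̄ = 16.56 in, ȳ = 40.59 in

Part | A | x̄ᵢ | ȳᵢ | A·x̄ᵢ | A·ȳᵢ
vertical leg | 2000.00 | 10.00 | 50.00 | 20000.00 | 100000.00
horizontal leg | 560.00 | 40.00 | 7.00 | 22400.00 | 3920.00
Σ | 2560.00 |  |  | 42400.00 | 103920.00
x̄ = 42400.00 / 2560.00 = 16.56 in
ȳ = 103920.00 / 2560.00 = 40.59 in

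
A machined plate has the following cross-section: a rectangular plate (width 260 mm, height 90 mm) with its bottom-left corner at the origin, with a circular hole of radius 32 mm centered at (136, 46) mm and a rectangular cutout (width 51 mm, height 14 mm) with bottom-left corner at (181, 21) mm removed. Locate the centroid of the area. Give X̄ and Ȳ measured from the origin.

X̄ = 126.20 mm, Ȳ = 45.46 mm

plate: A = 260 × 90 = 23400.00, centroid at (130.00, 45.00).
hole 1: A = −π·32² = -3216.99, centroid at (136.00, 46.00).
hole 2: A = −(51 × 14) = -714.00, centroid at (206.50, 28.00).
ΣA = 19469.01 mm², ΣAX̄ = 2457048.24 mm³, ΣAȲ = 885026.42 mm³.
X̄ = 2457048.24/19469.01 = 126.20 mm; Ȳ = 885026.42/19469.01 = 45.46 mm.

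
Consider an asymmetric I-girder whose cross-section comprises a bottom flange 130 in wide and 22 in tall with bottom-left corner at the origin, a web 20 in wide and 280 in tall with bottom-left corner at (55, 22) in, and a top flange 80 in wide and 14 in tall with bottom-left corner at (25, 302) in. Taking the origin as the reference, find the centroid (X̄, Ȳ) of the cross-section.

Part | A | x̄ᵢ | ȳᵢ | A·x̄ᵢ | A·ȳᵢ
bottom flange | 2860.00 | 65.00 | 11.00 | 185900.00 | 31460.00
web | 5600.00 | 65.00 | 162.00 | 364000.00 | 907200.00
top flange | 1120.00 | 65.00 | 309.00 | 72800.00 | 346080.00
Σ | 9580.00 |  |  | 622700.00 | 1284740.00
X̄ = 622700.00 / 9580.00 = 65.00 in
Ȳ = 1284740.00 / 9580.00 = 134.11 in

X̄ = 65.00 in, Ȳ = 134.11 in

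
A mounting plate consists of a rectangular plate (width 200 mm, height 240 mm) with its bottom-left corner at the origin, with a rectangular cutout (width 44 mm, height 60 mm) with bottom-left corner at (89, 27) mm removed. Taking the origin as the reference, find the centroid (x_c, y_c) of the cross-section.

x_c = 99.36 mm, y_c = 123.67 mm

Part | A | x̄ᵢ | ȳᵢ | A·x̄ᵢ | A·ȳᵢ
plate | 48000.00 | 100.00 | 120.00 | 4800000.00 | 5760000.00
hole | -2640.00 | 111.00 | 57.00 | -293040.00 | -150480.00
Σ | 45360.00 |  |  | 4506960.00 | 5609520.00
x_c = 4506960.00 / 45360.00 = 99.36 mm
y_c = 5609520.00 / 45360.00 = 123.67 mm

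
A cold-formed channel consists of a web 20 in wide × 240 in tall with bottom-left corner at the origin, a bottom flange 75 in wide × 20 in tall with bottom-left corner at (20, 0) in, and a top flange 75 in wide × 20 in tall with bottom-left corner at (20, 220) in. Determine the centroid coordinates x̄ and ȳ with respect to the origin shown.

web: A = 20 × 240 = 4800.00, centroid at (10.00, 120.00).
bottom flange: A = 75 × 20 = 1500.00, centroid at (57.50, 10.00).
top flange: A = 75 × 20 = 1500.00, centroid at (57.50, 230.00).
ΣA = 7800.00 in²
ΣAx̄ = (4800.00)(10.00) + (1500.00)(57.50) + (1500.00)(57.50) = 220500.00 in³
ΣAȳ = (4800.00)(120.00) + (1500.00)(10.00) + (1500.00)(230.00) = 936000.00 in³
x̄ = 220500.00 / 7800.00 = 28.27 in
ȳ = 936000.00 / 7800.00 = 120.00 in

x̄ = 28.27 in, ȳ = 120.00 in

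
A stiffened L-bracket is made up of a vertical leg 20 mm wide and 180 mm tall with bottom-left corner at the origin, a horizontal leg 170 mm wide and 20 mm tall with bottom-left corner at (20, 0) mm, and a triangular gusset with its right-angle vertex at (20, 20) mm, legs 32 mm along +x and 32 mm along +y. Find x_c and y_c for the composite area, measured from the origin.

x_c = 54.41 mm, y_c = 49.75 mm

vertical leg: A = 20 × 180 = 3600.00, centroid at (10.00, 90.00).
horizontal leg: A = 170 × 20 = 3400.00, centroid at (105.00, 10.00).
gusset: A = ½·32·32 = 512.00, centroid at (30.67, 30.67).
ΣA = 7512.00 mm², ΣAx_c = 408701.33 mm³, ΣAy_c = 373701.33 mm³.
x_c = 408701.33/7512.00 = 54.41 mm; y_c = 373701.33/7512.00 = 49.75 mm.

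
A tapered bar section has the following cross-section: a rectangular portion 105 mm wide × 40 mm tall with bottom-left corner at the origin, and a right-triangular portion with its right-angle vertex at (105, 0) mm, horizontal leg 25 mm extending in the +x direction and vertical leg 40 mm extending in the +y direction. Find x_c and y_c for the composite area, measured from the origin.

x_c = 58.97 mm, y_c = 19.29 mm

Part | A | x̄ᵢ | ȳᵢ | A·x̄ᵢ | A·ȳᵢ
rectangular portion | 4200.00 | 52.50 | 20.00 | 220500.00 | 84000.00
triangular portion | 500.00 | 113.33 | 13.33 | 56666.67 | 6666.67
Σ | 4700.00 |  |  | 277166.67 | 90666.67
x_c = 277166.67 / 4700.00 = 58.97 mm
y_c = 90666.67 / 4700.00 = 19.29 mm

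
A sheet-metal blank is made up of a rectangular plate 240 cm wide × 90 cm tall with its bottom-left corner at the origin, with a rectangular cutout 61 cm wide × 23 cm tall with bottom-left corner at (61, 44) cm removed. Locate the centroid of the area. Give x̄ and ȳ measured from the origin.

Part | A | x̄ᵢ | ȳᵢ | A·x̄ᵢ | A·ȳᵢ
plate | 21600.00 | 120.00 | 45.00 | 2592000.00 | 972000.00
hole | -1403.00 | 91.50 | 55.50 | -128374.50 | -77866.50
Σ | 20197.00 |  |  | 2463625.50 | 894133.50
x̄ = 2463625.50 / 20197.00 = 121.98 cm
ȳ = 894133.50 / 20197.00 = 44.27 cm

x̄ = 121.98 cm, ȳ = 44.27 cm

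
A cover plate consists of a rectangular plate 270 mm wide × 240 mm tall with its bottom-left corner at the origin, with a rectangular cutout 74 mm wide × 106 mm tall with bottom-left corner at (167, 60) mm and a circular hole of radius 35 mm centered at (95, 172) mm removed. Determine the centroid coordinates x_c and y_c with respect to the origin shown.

x_c = 127.71 mm, y_c = 117.27 mm

plate: A = 270 × 240 = 64800.00, centroid at (135.00, 120.00).
hole 1: A = −(74 × 106) = -7844.00, centroid at (204.00, 113.00).
hole 2: A = −π·35² = -3848.45, centroid at (95.00, 172.00).
ΣA = 53107.55 mm², ΣAx_c = 6782221.15 mm³, ΣAy_c = 6227694.43 mm³.
x_c = 6782221.15/53107.55 = 127.71 mm; y_c = 6227694.43/53107.55 = 117.27 mm.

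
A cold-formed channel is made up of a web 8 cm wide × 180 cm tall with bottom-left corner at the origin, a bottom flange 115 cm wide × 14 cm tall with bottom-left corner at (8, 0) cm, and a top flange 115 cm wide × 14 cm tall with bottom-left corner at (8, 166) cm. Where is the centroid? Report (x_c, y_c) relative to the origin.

x_c = 46.50 cm, y_c = 90.00 cm

web: A = 8 × 180 = 1440.00, centroid at (4.00, 90.00).
bottom flange: A = 115 × 14 = 1610.00, centroid at (65.50, 7.00).
top flange: A = 115 × 14 = 1610.00, centroid at (65.50, 173.00).
ΣA = 4660.00 cm², ΣAx_c = 216670.00 cm³, ΣAy_c = 419400.00 cm³.
x_c = 216670.00/4660.00 = 46.50 cm; y_c = 419400.00/4660.00 = 90.00 cm.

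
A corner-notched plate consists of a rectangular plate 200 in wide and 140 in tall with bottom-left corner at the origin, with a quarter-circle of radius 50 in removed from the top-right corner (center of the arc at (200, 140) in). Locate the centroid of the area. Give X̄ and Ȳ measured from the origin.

plate: A = 200 × 140 = 28000.00, centroid at (100.00, 70.00).
removed quarter-circle: A = −¼π·50² = -1963.50, centroid at (178.78, 118.78).
ΣA = 26036.50 in²
ΣAX̄ = (28000.00)(100.00) + (-1963.50)(178.78) = 2448967.58 in³
ΣAȲ = (28000.00)(70.00) + (-1963.50)(118.78) = 1726777.31 in³
X̄ = 2448967.58 / 26036.50 = 94.06 in
Ȳ = 1726777.31 / 26036.50 = 66.32 in

X̄ = 94.06 in, Ȳ = 66.32 in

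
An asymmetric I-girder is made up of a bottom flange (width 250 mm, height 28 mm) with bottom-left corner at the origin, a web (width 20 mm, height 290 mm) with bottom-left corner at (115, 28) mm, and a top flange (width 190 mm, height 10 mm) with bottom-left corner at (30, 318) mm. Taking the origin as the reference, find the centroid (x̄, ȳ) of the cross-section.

x̄ = 125.00 mm, ȳ = 116.67 mm

Part | A | x̄ᵢ | ȳᵢ | A·x̄ᵢ | A·ȳᵢ
bottom flange | 7000.00 | 125.00 | 14.00 | 875000.00 | 98000.00
web | 5800.00 | 125.00 | 173.00 | 725000.00 | 1003400.00
top flange | 1900.00 | 125.00 | 323.00 | 237500.00 | 613700.00
Σ | 14700.00 |  |  | 1837500.00 | 1715100.00
x̄ = 1837500.00 / 14700.00 = 125.00 mm
ȳ = 1715100.00 / 14700.00 = 116.67 mm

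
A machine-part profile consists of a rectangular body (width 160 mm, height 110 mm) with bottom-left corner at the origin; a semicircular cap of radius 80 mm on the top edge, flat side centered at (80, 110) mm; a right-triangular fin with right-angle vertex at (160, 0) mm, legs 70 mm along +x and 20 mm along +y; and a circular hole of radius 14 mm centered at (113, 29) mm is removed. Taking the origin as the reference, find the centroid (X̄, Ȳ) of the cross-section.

X̄ = 81.88 mm, Ȳ = 86.60 mm

Part | A | x̄ᵢ | ȳᵢ | A·x̄ᵢ | A·ȳᵢ
rectangular body | 17600.00 | 80.00 | 55.00 | 1408000.00 | 968000.00
semicircular top | 10053.10 | 80.00 | 143.95 | 804247.72 | 1447173.95
triangular fin | 700.00 | 183.33 | 6.67 | 128333.33 | 4666.67
hole | -615.75 | 113.00 | 29.00 | -69579.99 | -17856.81
Σ | 27737.34 |  |  | 2271001.06 | 2401983.80
X̄ = 2271001.06 / 27737.34 = 81.88 mm
Ȳ = 2401983.80 / 27737.34 = 86.60 mm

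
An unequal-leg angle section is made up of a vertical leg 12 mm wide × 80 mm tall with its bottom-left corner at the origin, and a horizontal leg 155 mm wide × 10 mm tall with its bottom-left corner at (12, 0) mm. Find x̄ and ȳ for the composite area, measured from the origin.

x̄ = 57.56 mm, ȳ = 18.39 mm

vertical leg: A = 12 × 80 = 960.00, centroid at (6.00, 40.00).
horizontal leg: A = 155 × 10 = 1550.00, centroid at (89.50, 5.00).
ΣA = 2510.00 mm², ΣAx̄ = 144485.00 mm³, ΣAȳ = 46150.00 mm³.
x̄ = 144485.00/2510.00 = 57.56 mm; ȳ = 46150.00/2510.00 = 18.39 mm.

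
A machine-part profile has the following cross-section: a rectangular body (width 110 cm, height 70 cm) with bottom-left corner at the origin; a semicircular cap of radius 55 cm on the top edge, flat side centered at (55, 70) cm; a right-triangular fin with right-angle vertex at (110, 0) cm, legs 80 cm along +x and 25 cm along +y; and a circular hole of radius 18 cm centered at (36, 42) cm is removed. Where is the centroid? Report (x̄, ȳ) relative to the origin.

rectangular body: A = 110 × 70 = 7700.00, centroid at (55.00, 35.00).
semicircular top: A = ½π·55² = 4751.66, centroid at (55.00, 93.34).
triangular fin: A = ½·80·25 = 1000.00, centroid at (136.67, 8.33).
hole: A = −π·18² = -1017.88, centroid at (36.00, 42.00).
ΣA = 12433.78 cm², ΣAx̄ = 784864.37 cm³, ΣAȳ = 678615.33 cm³.
x̄ = 784864.37/12433.78 = 63.12 cm; ȳ = 678615.33/12433.78 = 54.58 cm.

x̄ = 63.12 cm, ȳ = 54.58 cm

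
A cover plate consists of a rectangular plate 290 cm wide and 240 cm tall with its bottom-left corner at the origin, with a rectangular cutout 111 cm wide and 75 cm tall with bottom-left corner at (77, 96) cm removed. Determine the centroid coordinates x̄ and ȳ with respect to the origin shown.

Part | A | x̄ᵢ | ȳᵢ | A·x̄ᵢ | A·ȳᵢ
plate | 69600.00 | 145.00 | 120.00 | 10092000.00 | 8352000.00
hole | -8325.00 | 132.50 | 133.50 | -1103062.50 | -1111387.50
Σ | 61275.00 |  |  | 8988937.50 | 7240612.50
x̄ = 8988937.50 / 61275.00 = 146.70 cm
ȳ = 7240612.50 / 61275.00 = 118.17 cm

x̄ = 146.70 cm, ȳ = 118.17 cm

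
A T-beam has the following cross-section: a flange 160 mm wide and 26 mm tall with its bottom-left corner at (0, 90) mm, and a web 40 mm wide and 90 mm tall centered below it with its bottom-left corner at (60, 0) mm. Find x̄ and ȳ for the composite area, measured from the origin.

x̄ = 80.00 mm, ȳ = 76.09 mm

web: A = 40 × 90 = 3600.00, centroid at (80.00, 45.00).
flange: A = 160 × 26 = 4160.00, centroid at (80.00, 103.00).
ΣA = 7760.00 mm², ΣAx̄ = 620800.00 mm³, ΣAȳ = 590480.00 mm³.
x̄ = 620800.00/7760.00 = 80.00 mm; ȳ = 590480.00/7760.00 = 76.09 mm.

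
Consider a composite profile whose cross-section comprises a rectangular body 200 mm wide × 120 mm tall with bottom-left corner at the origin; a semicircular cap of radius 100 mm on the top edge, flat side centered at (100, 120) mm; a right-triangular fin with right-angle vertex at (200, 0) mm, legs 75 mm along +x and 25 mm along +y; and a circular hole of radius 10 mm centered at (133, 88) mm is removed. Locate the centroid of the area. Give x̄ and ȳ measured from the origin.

x̄ = 102.65 mm, ȳ = 98.48 mm

rectangular body: A = 200 × 120 = 24000.00, centroid at (100.00, 60.00).
semicircular top: A = ½π·100² = 15707.96, centroid at (100.00, 162.44).
triangular fin: A = ½·75·25 = 937.50, centroid at (225.00, 8.33).
hole: A = −π·10² = -314.16, centroid at (133.00, 88.00).
ΣA = 40331.30 mm², ΣAx̄ = 4139950.64 mm³, ΣAȳ = 3971788.74 mm³.
x̄ = 4139950.64/40331.30 = 102.65 mm; ȳ = 3971788.74/40331.30 = 98.48 mm.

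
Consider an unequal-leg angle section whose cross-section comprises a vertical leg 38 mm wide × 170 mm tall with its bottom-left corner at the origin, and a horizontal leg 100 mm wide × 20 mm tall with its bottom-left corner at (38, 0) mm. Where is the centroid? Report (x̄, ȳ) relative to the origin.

x̄ = 35.31 mm, ȳ = 67.27 mm

vertical leg: A = 38 × 170 = 6460.00, centroid at (19.00, 85.00).
horizontal leg: A = 100 × 20 = 2000.00, centroid at (88.00, 10.00).
ΣA = 8460.00 mm²
ΣAx̄ = (6460.00)(19.00) + (2000.00)(88.00) = 298740.00 mm³
ΣAȳ = (6460.00)(85.00) + (2000.00)(10.00) = 569100.00 mm³
x̄ = 298740.00 / 8460.00 = 35.31 mm
ȳ = 569100.00 / 8460.00 = 67.27 mm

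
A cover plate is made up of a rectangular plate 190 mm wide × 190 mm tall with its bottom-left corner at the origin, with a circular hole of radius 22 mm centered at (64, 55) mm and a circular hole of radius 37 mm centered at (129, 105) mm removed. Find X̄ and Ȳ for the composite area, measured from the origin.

X̄ = 91.73 mm, Ȳ = 95.59 mm

plate: A = 190 × 190 = 36100.00, centroid at (95.00, 95.00).
hole 1: A = −π·22² = -1520.53, centroid at (64.00, 55.00).
hole 2: A = −π·37² = -4300.84, centroid at (129.00, 105.00).
ΣA = 30278.63 mm²
ΣAX̄ = (36100.00)(95.00) + (-1520.53)(64.00) + (-4300.84)(129.00) = 2777377.62 mm³
ΣAȲ = (36100.00)(95.00) + (-1520.53)(55.00) + (-4300.84)(105.00) = 2894282.57 mm³
X̄ = 2777377.62 / 30278.63 = 91.73 mm
Ȳ = 2894282.57 / 30278.63 = 95.59 mm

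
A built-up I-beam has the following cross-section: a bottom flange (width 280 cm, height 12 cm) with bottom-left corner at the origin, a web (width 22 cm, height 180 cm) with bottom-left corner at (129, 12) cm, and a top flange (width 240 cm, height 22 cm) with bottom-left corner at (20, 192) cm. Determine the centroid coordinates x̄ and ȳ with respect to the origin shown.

Part | A | x̄ᵢ | ȳᵢ | A·x̄ᵢ | A·ȳᵢ
bottom flange | 3360.00 | 140.00 | 6.00 | 470400.00 | 20160.00
web | 3960.00 | 140.00 | 102.00 | 554400.00 | 403920.00
top flange | 5280.00 | 140.00 | 203.00 | 739200.00 | 1071840.00
Σ | 12600.00 |  |  | 1764000.00 | 1495920.00
x̄ = 1764000.00 / 12600.00 = 140.00 cm
ȳ = 1495920.00 / 12600.00 = 118.72 cm

x̄ = 140.00 cm, ȳ = 118.72 cm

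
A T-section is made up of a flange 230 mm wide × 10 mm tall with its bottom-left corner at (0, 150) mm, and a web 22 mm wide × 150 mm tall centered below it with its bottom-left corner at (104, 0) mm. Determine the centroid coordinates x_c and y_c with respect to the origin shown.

x_c = 115.00 mm, y_c = 107.86 mm

Part | A | x̄ᵢ | ȳᵢ | A·x̄ᵢ | A·ȳᵢ
web | 3300.00 | 115.00 | 75.00 | 379500.00 | 247500.00
flange | 2300.00 | 115.00 | 155.00 | 264500.00 | 356500.00
Σ | 5600.00 |  |  | 644000.00 | 604000.00
x_c = 644000.00 / 5600.00 = 115.00 mm
y_c = 604000.00 / 5600.00 = 107.86 mm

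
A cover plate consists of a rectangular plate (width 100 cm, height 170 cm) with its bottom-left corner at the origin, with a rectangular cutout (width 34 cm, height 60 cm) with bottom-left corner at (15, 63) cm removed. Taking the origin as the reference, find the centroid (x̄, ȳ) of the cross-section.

x̄ = 52.45 cm, ȳ = 83.91 cm

plate: A = 100 × 170 = 17000.00, centroid at (50.00, 85.00).
hole: A = −(34 × 60) = -2040.00, centroid at (32.00, 93.00).
ΣA = 14960.00 cm²
ΣAx̄ = (17000.00)(50.00) + (-2040.00)(32.00) = 784720.00 cm³
ΣAȳ = (17000.00)(85.00) + (-2040.00)(93.00) = 1255280.00 cm³
x̄ = 784720.00 / 14960.00 = 52.45 cm
ȳ = 1255280.00 / 14960.00 = 83.91 cm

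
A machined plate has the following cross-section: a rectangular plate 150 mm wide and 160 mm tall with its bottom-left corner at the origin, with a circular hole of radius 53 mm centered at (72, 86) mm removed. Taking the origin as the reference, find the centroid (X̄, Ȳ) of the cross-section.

X̄ = 76.74 mm, Ȳ = 76.51 mm

Part | A | x̄ᵢ | ȳᵢ | A·x̄ᵢ | A·ȳᵢ
plate | 24000.00 | 75.00 | 80.00 | 1800000.00 | 1920000.00
hole | -8824.73 | 72.00 | 86.00 | -635380.83 | -758927.10
Σ | 15175.27 |  |  | 1164619.17 | 1161072.90
X̄ = 1164619.17 / 15175.27 = 76.74 mm
Ȳ = 1161072.90 / 15175.27 = 76.51 mm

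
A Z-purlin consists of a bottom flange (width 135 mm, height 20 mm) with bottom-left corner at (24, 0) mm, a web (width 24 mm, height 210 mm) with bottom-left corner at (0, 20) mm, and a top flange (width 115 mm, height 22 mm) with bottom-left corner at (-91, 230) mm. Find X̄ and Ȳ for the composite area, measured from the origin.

X̄ = 21.69 mm, Ȳ = 123.34 mm

bottom flange: A = 135 × 20 = 2700.00, centroid at (91.50, 10.00).
web: A = 24 × 210 = 5040.00, centroid at (12.00, 125.00).
top flange: A = 115 × 22 = 2530.00, centroid at (-33.50, 241.00).
ΣA = 10270.00 mm²
ΣAX̄ = (2700.00)(91.50) + (5040.00)(12.00) + (2530.00)(-33.50) = 222775.00 mm³
ΣAȲ = (2700.00)(10.00) + (5040.00)(125.00) + (2530.00)(241.00) = 1266730.00 mm³
X̄ = 222775.00 / 10270.00 = 21.69 mm
Ȳ = 1266730.00 / 10270.00 = 123.34 mm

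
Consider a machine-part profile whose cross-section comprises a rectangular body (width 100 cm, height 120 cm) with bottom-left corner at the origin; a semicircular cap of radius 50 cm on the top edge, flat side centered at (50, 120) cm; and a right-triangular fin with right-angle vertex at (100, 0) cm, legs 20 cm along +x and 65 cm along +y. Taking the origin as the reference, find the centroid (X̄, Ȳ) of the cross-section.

X̄ = 52.22 cm, Ȳ = 77.74 cm

rectangular body: A = 100 × 120 = 12000.00, centroid at (50.00, 60.00).
semicircular top: A = ½π·50² = 3926.99, centroid at (50.00, 141.22).
triangular fin: A = ½·20·65 = 650.00, centroid at (106.67, 21.67).
ΣA = 16576.99 cm²
ΣAX̄ = (12000.00)(50.00) + (3926.99)(50.00) + (650.00)(106.67) = 865682.87 cm³
ΣAȲ = (12000.00)(60.00) + (3926.99)(141.22) + (650.00)(21.67) = 1288655.56 cm³
X̄ = 865682.87 / 16576.99 = 52.22 cm
Ȳ = 1288655.56 / 16576.99 = 77.74 cm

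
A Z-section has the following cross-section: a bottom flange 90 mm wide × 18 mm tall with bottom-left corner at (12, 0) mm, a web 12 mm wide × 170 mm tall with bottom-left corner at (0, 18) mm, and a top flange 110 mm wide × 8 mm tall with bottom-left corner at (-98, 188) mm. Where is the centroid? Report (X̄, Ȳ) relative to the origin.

bottom flange: A = 90 × 18 = 1620.00, centroid at (57.00, 9.00).
web: A = 12 × 170 = 2040.00, centroid at (6.00, 103.00).
top flange: A = 110 × 8 = 880.00, centroid at (-43.00, 192.00).
ΣA = 4540.00 mm²
ΣAX̄ = (1620.00)(57.00) + (2040.00)(6.00) + (880.00)(-43.00) = 66740.00 mm³
ΣAȲ = (1620.00)(9.00) + (2040.00)(103.00) + (880.00)(192.00) = 393660.00 mm³
X̄ = 66740.00 / 4540.00 = 14.70 mm
Ȳ = 393660.00 / 4540.00 = 86.71 mm

X̄ = 14.70 mm, Ȳ = 86.71 mm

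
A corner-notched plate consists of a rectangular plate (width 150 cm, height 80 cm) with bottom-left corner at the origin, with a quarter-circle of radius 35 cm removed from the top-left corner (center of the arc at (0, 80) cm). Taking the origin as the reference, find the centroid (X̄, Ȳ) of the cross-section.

plate: A = 150 × 80 = 12000.00, centroid at (75.00, 40.00).
removed quarter-circle: A = −¼π·35² = -962.11, centroid at (14.85, 65.15).
ΣA = 11037.89 cm²
ΣAX̄ = (12000.00)(75.00) + (-962.11)(14.85) = 885708.33 cm³
ΣAȲ = (12000.00)(40.00) + (-962.11)(65.15) = 417322.65 cm³
X̄ = 885708.33 / 11037.89 = 80.24 cm
Ȳ = 417322.65 / 11037.89 = 37.81 cm

X̄ = 80.24 cm, Ȳ = 37.81 cm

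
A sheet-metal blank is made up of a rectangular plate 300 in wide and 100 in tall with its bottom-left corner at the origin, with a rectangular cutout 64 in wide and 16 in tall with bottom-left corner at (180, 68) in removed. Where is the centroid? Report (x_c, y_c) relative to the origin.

Part | A | x̄ᵢ | ȳᵢ | A·x̄ᵢ | A·ȳᵢ
plate | 30000.00 | 150.00 | 50.00 | 4500000.00 | 1500000.00
hole | -1024.00 | 212.00 | 76.00 | -217088.00 | -77824.00
Σ | 28976.00 |  |  | 4282912.00 | 1422176.00
x_c = 4282912.00 / 28976.00 = 147.81 in
y_c = 1422176.00 / 28976.00 = 49.08 in

x_c = 147.81 in, y_c = 49.08 in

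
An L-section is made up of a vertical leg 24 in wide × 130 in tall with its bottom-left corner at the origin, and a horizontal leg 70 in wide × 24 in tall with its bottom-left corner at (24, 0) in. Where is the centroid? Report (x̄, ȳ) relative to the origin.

x̄ = 28.45 in, ȳ = 46.45 in

vertical leg: A = 24 × 130 = 3120.00, centroid at (12.00, 65.00).
horizontal leg: A = 70 × 24 = 1680.00, centroid at (59.00, 12.00).
ΣA = 4800.00 in², ΣAx̄ = 136560.00 in³, ΣAȳ = 222960.00 in³.
x̄ = 136560.00/4800.00 = 28.45 in; ȳ = 222960.00/4800.00 = 46.45 in.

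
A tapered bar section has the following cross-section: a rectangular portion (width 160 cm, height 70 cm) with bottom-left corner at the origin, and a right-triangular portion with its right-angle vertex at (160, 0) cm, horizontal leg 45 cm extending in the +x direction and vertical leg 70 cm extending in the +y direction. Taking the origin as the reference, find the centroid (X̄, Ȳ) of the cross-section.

rectangular portion: A = 160 × 70 = 11200.00, centroid at (80.00, 35.00).
triangular portion: A = ½·45·70 = 1575.00, centroid at (175.00, 23.33).
ΣA = 12775.00 cm², ΣAX̄ = 1171625.00 cm³, ΣAȲ = 428750.00 cm³.
X̄ = 1171625.00/12775.00 = 91.71 cm; Ȳ = 428750.00/12775.00 = 33.56 cm.

X̄ = 91.71 cm, Ȳ = 33.56 cm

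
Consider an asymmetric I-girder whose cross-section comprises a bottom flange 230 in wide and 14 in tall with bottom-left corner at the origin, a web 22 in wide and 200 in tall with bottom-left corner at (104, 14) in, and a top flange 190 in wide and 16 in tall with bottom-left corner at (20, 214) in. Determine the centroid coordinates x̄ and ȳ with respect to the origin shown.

bottom flange: A = 230 × 14 = 3220.00, centroid at (115.00, 7.00).
web: A = 22 × 200 = 4400.00, centroid at (115.00, 114.00).
top flange: A = 190 × 16 = 3040.00, centroid at (115.00, 222.00).
ΣA = 10660.00 in²
ΣAx̄ = (3220.00)(115.00) + (4400.00)(115.00) + (3040.00)(115.00) = 1225900.00 in³
ΣAȳ = (3220.00)(7.00) + (4400.00)(114.00) + (3040.00)(222.00) = 1199020.00 in³
x̄ = 1225900.00 / 10660.00 = 115.00 in
ȳ = 1199020.00 / 10660.00 = 112.48 in

x̄ = 115.00 in, ȳ = 112.48 in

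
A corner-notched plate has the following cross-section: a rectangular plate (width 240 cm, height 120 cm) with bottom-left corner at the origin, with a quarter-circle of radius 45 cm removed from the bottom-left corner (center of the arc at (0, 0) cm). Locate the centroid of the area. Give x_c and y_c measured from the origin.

plate: A = 240 × 120 = 28800.00, centroid at (120.00, 60.00).
removed quarter-circle: A = −¼π·45² = -1590.43, centroid at (19.10, 19.10).
ΣA = 27209.57 cm², ΣAx_c = 3425625.00 cm³, ΣAy_c = 1697625.00 cm³.
x_c = 3425625.00/27209.57 = 125.90 cm; y_c = 1697625.00/27209.57 = 62.39 cm.

x_c = 125.90 cm, y_c = 62.39 cm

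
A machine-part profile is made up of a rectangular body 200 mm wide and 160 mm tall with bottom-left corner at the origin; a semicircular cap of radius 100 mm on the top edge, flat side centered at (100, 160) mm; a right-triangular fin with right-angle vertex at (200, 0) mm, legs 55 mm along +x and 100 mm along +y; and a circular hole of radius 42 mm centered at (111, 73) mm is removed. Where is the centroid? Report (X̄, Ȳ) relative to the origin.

X̄ = 105.89 mm, Ȳ = 120.83 mm

Part | A | x̄ᵢ | ȳᵢ | A·x̄ᵢ | A·ȳᵢ
rectangular body | 32000.00 | 100.00 | 80.00 | 3200000.00 | 2560000.00
semicircular top | 15707.96 | 100.00 | 202.44 | 1570796.33 | 3179940.79
triangular fin | 2750.00 | 218.33 | 33.33 | 600416.67 | 91666.67
hole | -5541.77 | 111.00 | 73.00 | -615136.41 | -404549.17
Σ | 44916.19 |  |  | 4756076.59 | 5427058.29
X̄ = 4756076.59 / 44916.19 = 105.89 mm
Ȳ = 5427058.29 / 44916.19 = 120.83 mm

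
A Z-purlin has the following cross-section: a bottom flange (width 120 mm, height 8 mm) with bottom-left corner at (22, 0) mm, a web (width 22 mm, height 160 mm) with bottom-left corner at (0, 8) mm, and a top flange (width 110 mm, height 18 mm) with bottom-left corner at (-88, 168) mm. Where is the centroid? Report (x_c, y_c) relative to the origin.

bottom flange: A = 120 × 8 = 960.00, centroid at (82.00, 4.00).
web: A = 22 × 160 = 3520.00, centroid at (11.00, 88.00).
top flange: A = 110 × 18 = 1980.00, centroid at (-33.00, 177.00).
ΣA = 6460.00 mm², ΣAx_c = 52100.00 mm³, ΣAy_c = 664060.00 mm³.
x_c = 52100.00/6460.00 = 8.07 mm; y_c = 664060.00/6460.00 = 102.80 mm.

x_c = 8.07 mm, y_c = 102.80 mm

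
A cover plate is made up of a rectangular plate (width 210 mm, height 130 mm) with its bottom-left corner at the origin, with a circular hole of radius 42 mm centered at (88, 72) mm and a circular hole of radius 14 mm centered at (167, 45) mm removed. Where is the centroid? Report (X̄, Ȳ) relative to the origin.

plate: A = 210 × 130 = 27300.00, centroid at (105.00, 65.00).
hole 1: A = −π·42² = -5541.77, centroid at (88.00, 72.00).
hole 2: A = −π·14² = -615.75, centroid at (167.00, 45.00).
ΣA = 21142.48 mm²
ΣAX̄ = (27300.00)(105.00) + (-5541.77)(88.00) + (-615.75)(167.00) = 2275993.68 mm³
ΣAȲ = (27300.00)(65.00) + (-5541.77)(72.00) + (-615.75)(45.00) = 1347783.75 mm³
X̄ = 2275993.68 / 21142.48 = 107.65 mm
Ȳ = 1347783.75 / 21142.48 = 63.75 mm

X̄ = 107.65 mm, Ȳ = 63.75 mm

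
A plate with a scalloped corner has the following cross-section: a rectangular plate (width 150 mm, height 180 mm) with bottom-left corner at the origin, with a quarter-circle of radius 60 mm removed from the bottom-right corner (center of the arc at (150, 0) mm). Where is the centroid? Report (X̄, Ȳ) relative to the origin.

Part | A | x̄ᵢ | ȳᵢ | A·x̄ᵢ | A·ȳᵢ
plate | 27000.00 | 75.00 | 90.00 | 2025000.00 | 2430000.00
removed quarter-circle | -2827.43 | 124.54 | 25.46 | -352115.01 | -72000.00
Σ | 24172.57 |  |  | 1672884.99 | 2358000.00
X̄ = 1672884.99 / 24172.57 = 69.21 mm
Ȳ = 2358000.00 / 24172.57 = 97.55 mm

X̄ = 69.21 mm, Ȳ = 97.55 mm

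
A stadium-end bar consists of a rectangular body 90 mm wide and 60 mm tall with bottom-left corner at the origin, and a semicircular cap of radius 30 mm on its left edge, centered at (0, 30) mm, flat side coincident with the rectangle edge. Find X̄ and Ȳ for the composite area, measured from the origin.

X̄ = 33.02 mm, Ȳ = 30.00 mm

Part | A | x̄ᵢ | ȳᵢ | A·x̄ᵢ | A·ȳᵢ
rectangular body | 5400.00 | 45.00 | 30.00 | 243000.00 | 162000.00
semicircular end | 1413.72 | -12.73 | 30.00 | -18000.00 | 42411.50
Σ | 6813.72 |  |  | 225000.00 | 204411.50
X̄ = 225000.00 / 6813.72 = 33.02 mm
Ȳ = 204411.50 / 6813.72 = 30.00 mm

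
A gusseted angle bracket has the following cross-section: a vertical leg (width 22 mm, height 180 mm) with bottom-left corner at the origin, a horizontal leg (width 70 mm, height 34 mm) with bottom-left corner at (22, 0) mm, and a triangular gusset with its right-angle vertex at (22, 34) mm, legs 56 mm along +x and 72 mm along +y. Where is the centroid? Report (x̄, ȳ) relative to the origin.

x̄ = 31.26 mm, ȳ = 61.49 mm

vertical leg: A = 22 × 180 = 3960.00, centroid at (11.00, 90.00).
horizontal leg: A = 70 × 34 = 2380.00, centroid at (57.00, 17.00).
gusset: A = ½·56·72 = 2016.00, centroid at (40.67, 58.00).
ΣA = 8356.00 mm², ΣAx̄ = 261204.00 mm³, ΣAȳ = 513788.00 mm³.
x̄ = 261204.00/8356.00 = 31.26 mm; ȳ = 513788.00/8356.00 = 61.49 mm.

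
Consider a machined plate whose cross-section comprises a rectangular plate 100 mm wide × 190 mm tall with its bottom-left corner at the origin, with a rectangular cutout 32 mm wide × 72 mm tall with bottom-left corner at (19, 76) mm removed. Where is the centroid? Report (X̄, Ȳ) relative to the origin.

X̄ = 52.07 mm, Ȳ = 92.65 mm

plate: A = 100 × 190 = 19000.00, centroid at (50.00, 95.00).
hole: A = −(32 × 72) = -2304.00, centroid at (35.00, 112.00).
ΣA = 16696.00 mm²
ΣAX̄ = (19000.00)(50.00) + (-2304.00)(35.00) = 869360.00 mm³
ΣAȲ = (19000.00)(95.00) + (-2304.00)(112.00) = 1546952.00 mm³
X̄ = 869360.00 / 16696.00 = 52.07 mm
Ȳ = 1546952.00 / 16696.00 = 92.65 mm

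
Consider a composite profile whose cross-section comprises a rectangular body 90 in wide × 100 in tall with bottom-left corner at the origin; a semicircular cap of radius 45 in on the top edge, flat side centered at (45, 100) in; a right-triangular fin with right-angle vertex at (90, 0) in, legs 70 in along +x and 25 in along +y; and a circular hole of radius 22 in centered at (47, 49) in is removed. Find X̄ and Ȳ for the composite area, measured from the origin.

rectangular body: A = 90 × 100 = 9000.00, centroid at (45.00, 50.00).
semicircular top: A = ½π·45² = 3180.86, centroid at (45.00, 119.10).
triangular fin: A = ½·70·25 = 875.00, centroid at (113.33, 8.33).
hole: A = −π·22² = -1520.53, centroid at (47.00, 49.00).
ΣA = 11535.33 in²
ΣAX̄ = (9000.00)(45.00) + (3180.86)(45.00) + (875.00)(113.33) + (-1520.53)(47.00) = 575840.53 in³
ΣAȲ = (9000.00)(50.00) + (3180.86)(119.10) + (875.00)(8.33) + (-1520.53)(49.00) = 761621.91 in³
X̄ = 575840.53 / 11535.33 = 49.92 in
Ȳ = 761621.91 / 11535.33 = 66.03 in

X̄ = 49.92 in, Ȳ = 66.03 in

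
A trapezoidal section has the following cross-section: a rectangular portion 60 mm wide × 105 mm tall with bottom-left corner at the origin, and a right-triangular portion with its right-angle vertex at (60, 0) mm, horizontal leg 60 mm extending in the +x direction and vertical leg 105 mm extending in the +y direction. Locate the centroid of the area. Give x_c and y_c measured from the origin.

x_c = 46.67 mm, y_c = 46.67 mm

rectangular portion: A = 60 × 105 = 6300.00, centroid at (30.00, 52.50).
triangular portion: A = ½·60·105 = 3150.00, centroid at (80.00, 35.00).
ΣA = 9450.00 mm²
ΣAx_c = (6300.00)(30.00) + (3150.00)(80.00) = 441000.00 mm³
ΣAy_c = (6300.00)(52.50) + (3150.00)(35.00) = 441000.00 mm³
x_c = 441000.00 / 9450.00 = 46.67 mm
y_c = 441000.00 / 9450.00 = 46.67 mm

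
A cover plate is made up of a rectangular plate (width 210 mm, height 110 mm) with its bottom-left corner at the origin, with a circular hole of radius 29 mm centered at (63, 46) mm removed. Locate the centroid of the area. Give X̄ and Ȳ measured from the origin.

X̄ = 110.42 mm, Ȳ = 56.16 mm

Part | A | x̄ᵢ | ȳᵢ | A·x̄ᵢ | A·ȳᵢ
plate | 23100.00 | 105.00 | 55.00 | 2425500.00 | 1270500.00
hole | -2642.08 | 63.00 | 46.00 | -166451.00 | -121535.65
Σ | 20457.92 |  |  | 2259049.00 | 1148964.35
X̄ = 2259049.00 / 20457.92 = 110.42 mm
Ȳ = 1148964.35 / 20457.92 = 56.16 mm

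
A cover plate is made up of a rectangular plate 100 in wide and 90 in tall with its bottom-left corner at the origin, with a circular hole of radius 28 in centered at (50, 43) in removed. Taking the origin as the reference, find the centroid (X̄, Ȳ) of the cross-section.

plate: A = 100 × 90 = 9000.00, centroid at (50.00, 45.00).
hole: A = −π·28² = -2463.01, centroid at (50.00, 43.00).
ΣA = 6536.99 in²
ΣAX̄ = (9000.00)(50.00) + (-2463.01)(50.00) = 326849.57 in³
ΣAȲ = (9000.00)(45.00) + (-2463.01)(43.00) = 299090.63 in³
X̄ = 326849.57 / 6536.99 = 50.00 in
Ȳ = 299090.63 / 6536.99 = 45.75 in

X̄ = 50.00 in, Ȳ = 45.75 in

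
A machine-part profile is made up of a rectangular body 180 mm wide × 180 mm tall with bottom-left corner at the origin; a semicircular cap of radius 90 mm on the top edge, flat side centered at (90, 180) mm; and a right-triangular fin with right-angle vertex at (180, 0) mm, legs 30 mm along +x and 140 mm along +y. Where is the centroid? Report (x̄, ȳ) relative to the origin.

x̄ = 94.45 mm, ȳ = 122.61 mm

rectangular body: A = 180 × 180 = 32400.00, centroid at (90.00, 90.00).
semicircular top: A = ½π·90² = 12723.45, centroid at (90.00, 218.20).
triangular fin: A = ½·30·140 = 2100.00, centroid at (190.00, 46.67).
ΣA = 47223.45 mm², ΣAx̄ = 4460110.52 mm³, ΣAȳ = 5790221.04 mm³.
x̄ = 4460110.52/47223.45 = 94.45 mm; ȳ = 5790221.04/47223.45 = 122.61 mm.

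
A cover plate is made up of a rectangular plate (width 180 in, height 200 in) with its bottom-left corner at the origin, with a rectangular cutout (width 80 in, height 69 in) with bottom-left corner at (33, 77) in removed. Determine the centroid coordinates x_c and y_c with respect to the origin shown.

x_c = 93.08 in, y_c = 97.92 in

plate: A = 180 × 200 = 36000.00, centroid at (90.00, 100.00).
hole: A = −(80 × 69) = -5520.00, centroid at (73.00, 111.50).
ΣA = 30480.00 in², ΣAx_c = 2837040.00 in³, ΣAy_c = 2984520.00 in³.
x_c = 2837040.00/30480.00 = 93.08 in; y_c = 2984520.00/30480.00 = 97.92 in.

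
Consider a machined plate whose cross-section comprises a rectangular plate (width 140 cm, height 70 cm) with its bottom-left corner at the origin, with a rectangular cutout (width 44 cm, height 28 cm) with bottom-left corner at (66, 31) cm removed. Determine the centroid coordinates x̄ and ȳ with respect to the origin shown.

x̄ = 67.41 cm, ȳ = 33.56 cm

Part | A | x̄ᵢ | ȳᵢ | A·x̄ᵢ | A·ȳᵢ
plate | 9800.00 | 70.00 | 35.00 | 686000.00 | 343000.00
hole | -1232.00 | 88.00 | 45.00 | -108416.00 | -55440.00
Σ | 8568.00 |  |  | 577584.00 | 287560.00
x̄ = 577584.00 / 8568.00 = 67.41 cm
ȳ = 287560.00 / 8568.00 = 33.56 cm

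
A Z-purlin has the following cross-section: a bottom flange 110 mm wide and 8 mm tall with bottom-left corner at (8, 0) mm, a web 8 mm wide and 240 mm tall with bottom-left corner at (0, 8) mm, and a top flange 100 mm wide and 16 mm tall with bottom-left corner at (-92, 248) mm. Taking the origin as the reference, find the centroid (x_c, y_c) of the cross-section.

x_c = -0.93 mm, y_c = 149.75 mm

bottom flange: A = 110 × 8 = 880.00, centroid at (63.00, 4.00).
web: A = 8 × 240 = 1920.00, centroid at (4.00, 128.00).
top flange: A = 100 × 16 = 1600.00, centroid at (-42.00, 256.00).
ΣA = 4400.00 mm²
ΣAx_c = (880.00)(63.00) + (1920.00)(4.00) + (1600.00)(-42.00) = -4080.00 mm³
ΣAy_c = (880.00)(4.00) + (1920.00)(128.00) + (1600.00)(256.00) = 658880.00 mm³
x_c = -4080.00 / 4400.00 = -0.93 mm
y_c = 658880.00 / 4400.00 = 149.75 mm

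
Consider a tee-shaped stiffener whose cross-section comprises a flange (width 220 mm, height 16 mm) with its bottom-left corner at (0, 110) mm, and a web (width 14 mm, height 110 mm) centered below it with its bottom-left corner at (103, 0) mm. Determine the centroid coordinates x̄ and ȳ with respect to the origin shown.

web: A = 14 × 110 = 1540.00, centroid at (110.00, 55.00).
flange: A = 220 × 16 = 3520.00, centroid at (110.00, 118.00).
ΣA = 5060.00 mm², ΣAx̄ = 556600.00 mm³, ΣAȳ = 500060.00 mm³.
x̄ = 556600.00/5060.00 = 110.00 mm; ȳ = 500060.00/5060.00 = 98.83 mm.

x̄ = 110.00 mm, ȳ = 98.83 mm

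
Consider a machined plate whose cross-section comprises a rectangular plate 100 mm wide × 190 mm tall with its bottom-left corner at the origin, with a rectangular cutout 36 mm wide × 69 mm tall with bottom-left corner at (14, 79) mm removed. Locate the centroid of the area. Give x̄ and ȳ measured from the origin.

Part | A | x̄ᵢ | ȳᵢ | A·x̄ᵢ | A·ȳᵢ
plate | 19000.00 | 50.00 | 95.00 | 950000.00 | 1805000.00
hole | -2484.00 | 32.00 | 113.50 | -79488.00 | -281934.00
Σ | 16516.00 |  |  | 870512.00 | 1523066.00
x̄ = 870512.00 / 16516.00 = 52.71 mm
ȳ = 1523066.00 / 16516.00 = 92.22 mm

x̄ = 52.71 mm, ȳ = 92.22 mm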